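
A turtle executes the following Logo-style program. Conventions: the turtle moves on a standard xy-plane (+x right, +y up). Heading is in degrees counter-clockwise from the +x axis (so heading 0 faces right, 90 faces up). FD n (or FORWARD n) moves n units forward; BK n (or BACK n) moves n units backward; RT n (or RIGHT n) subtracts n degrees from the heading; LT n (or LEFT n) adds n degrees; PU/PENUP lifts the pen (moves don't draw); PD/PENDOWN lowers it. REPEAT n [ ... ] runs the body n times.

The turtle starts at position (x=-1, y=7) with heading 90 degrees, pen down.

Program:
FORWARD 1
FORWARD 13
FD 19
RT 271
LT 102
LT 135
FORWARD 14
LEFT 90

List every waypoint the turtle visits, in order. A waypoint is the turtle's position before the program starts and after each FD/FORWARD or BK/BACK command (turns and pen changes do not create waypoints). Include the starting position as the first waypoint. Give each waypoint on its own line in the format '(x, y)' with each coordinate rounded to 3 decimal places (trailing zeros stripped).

Executing turtle program step by step:
Start: pos=(-1,7), heading=90, pen down
FD 1: (-1,7) -> (-1,8) [heading=90, draw]
FD 13: (-1,8) -> (-1,21) [heading=90, draw]
FD 19: (-1,21) -> (-1,40) [heading=90, draw]
RT 271: heading 90 -> 179
LT 102: heading 179 -> 281
LT 135: heading 281 -> 56
FD 14: (-1,40) -> (6.829,51.607) [heading=56, draw]
LT 90: heading 56 -> 146
Final: pos=(6.829,51.607), heading=146, 4 segment(s) drawn
Waypoints (5 total):
(-1, 7)
(-1, 8)
(-1, 21)
(-1, 40)
(6.829, 51.607)

Answer: (-1, 7)
(-1, 8)
(-1, 21)
(-1, 40)
(6.829, 51.607)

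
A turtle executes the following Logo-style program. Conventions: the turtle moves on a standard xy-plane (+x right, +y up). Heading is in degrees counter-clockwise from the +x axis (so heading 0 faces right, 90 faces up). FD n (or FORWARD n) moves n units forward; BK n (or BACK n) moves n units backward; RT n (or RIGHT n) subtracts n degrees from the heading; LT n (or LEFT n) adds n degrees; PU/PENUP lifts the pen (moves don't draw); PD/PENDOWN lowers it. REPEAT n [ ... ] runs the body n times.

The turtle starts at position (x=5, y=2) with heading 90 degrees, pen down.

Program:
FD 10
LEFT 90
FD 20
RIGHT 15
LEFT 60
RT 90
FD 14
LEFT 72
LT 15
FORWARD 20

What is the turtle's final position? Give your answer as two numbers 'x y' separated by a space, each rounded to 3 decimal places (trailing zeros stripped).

Answer: -39.762 8.517

Derivation:
Executing turtle program step by step:
Start: pos=(5,2), heading=90, pen down
FD 10: (5,2) -> (5,12) [heading=90, draw]
LT 90: heading 90 -> 180
FD 20: (5,12) -> (-15,12) [heading=180, draw]
RT 15: heading 180 -> 165
LT 60: heading 165 -> 225
RT 90: heading 225 -> 135
FD 14: (-15,12) -> (-24.899,21.899) [heading=135, draw]
LT 72: heading 135 -> 207
LT 15: heading 207 -> 222
FD 20: (-24.899,21.899) -> (-39.762,8.517) [heading=222, draw]
Final: pos=(-39.762,8.517), heading=222, 4 segment(s) drawn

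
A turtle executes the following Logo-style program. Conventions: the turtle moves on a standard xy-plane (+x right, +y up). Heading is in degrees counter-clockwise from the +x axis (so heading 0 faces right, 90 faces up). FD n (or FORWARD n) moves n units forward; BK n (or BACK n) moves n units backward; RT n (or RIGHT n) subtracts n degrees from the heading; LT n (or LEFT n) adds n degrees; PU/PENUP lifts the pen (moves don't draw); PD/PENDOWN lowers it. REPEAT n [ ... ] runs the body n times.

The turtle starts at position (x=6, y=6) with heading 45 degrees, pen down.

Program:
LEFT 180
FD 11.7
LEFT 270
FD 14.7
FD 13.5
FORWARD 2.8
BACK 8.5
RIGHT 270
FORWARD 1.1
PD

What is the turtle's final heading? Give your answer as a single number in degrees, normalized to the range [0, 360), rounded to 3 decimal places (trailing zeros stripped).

Executing turtle program step by step:
Start: pos=(6,6), heading=45, pen down
LT 180: heading 45 -> 225
FD 11.7: (6,6) -> (-2.273,-2.273) [heading=225, draw]
LT 270: heading 225 -> 135
FD 14.7: (-2.273,-2.273) -> (-12.668,8.121) [heading=135, draw]
FD 13.5: (-12.668,8.121) -> (-22.214,17.667) [heading=135, draw]
FD 2.8: (-22.214,17.667) -> (-24.193,19.647) [heading=135, draw]
BK 8.5: (-24.193,19.647) -> (-18.183,13.637) [heading=135, draw]
RT 270: heading 135 -> 225
FD 1.1: (-18.183,13.637) -> (-18.961,12.859) [heading=225, draw]
PD: pen down
Final: pos=(-18.961,12.859), heading=225, 6 segment(s) drawn

Answer: 225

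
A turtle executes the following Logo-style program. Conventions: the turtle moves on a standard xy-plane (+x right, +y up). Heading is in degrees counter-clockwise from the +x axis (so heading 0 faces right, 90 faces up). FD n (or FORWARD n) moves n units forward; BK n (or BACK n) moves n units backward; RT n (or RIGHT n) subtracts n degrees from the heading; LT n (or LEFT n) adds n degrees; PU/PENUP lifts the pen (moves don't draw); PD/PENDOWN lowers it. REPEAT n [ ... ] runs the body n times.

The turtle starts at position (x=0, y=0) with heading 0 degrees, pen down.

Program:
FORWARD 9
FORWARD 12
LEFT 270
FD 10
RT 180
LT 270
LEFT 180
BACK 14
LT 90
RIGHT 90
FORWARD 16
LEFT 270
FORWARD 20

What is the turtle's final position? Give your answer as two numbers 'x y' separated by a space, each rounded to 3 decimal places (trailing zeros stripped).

Executing turtle program step by step:
Start: pos=(0,0), heading=0, pen down
FD 9: (0,0) -> (9,0) [heading=0, draw]
FD 12: (9,0) -> (21,0) [heading=0, draw]
LT 270: heading 0 -> 270
FD 10: (21,0) -> (21,-10) [heading=270, draw]
RT 180: heading 270 -> 90
LT 270: heading 90 -> 0
LT 180: heading 0 -> 180
BK 14: (21,-10) -> (35,-10) [heading=180, draw]
LT 90: heading 180 -> 270
RT 90: heading 270 -> 180
FD 16: (35,-10) -> (19,-10) [heading=180, draw]
LT 270: heading 180 -> 90
FD 20: (19,-10) -> (19,10) [heading=90, draw]
Final: pos=(19,10), heading=90, 6 segment(s) drawn

Answer: 19 10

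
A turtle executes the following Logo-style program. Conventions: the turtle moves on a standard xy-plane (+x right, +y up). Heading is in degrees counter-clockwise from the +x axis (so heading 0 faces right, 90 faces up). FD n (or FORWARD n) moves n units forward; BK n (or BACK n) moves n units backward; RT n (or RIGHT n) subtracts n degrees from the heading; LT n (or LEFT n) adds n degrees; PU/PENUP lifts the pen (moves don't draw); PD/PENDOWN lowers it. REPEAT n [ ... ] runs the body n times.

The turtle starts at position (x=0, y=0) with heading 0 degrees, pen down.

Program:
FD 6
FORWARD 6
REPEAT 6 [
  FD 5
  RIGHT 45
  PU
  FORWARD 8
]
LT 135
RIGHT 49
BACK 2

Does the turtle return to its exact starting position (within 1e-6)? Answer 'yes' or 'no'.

Executing turtle program step by step:
Start: pos=(0,0), heading=0, pen down
FD 6: (0,0) -> (6,0) [heading=0, draw]
FD 6: (6,0) -> (12,0) [heading=0, draw]
REPEAT 6 [
  -- iteration 1/6 --
  FD 5: (12,0) -> (17,0) [heading=0, draw]
  RT 45: heading 0 -> 315
  PU: pen up
  FD 8: (17,0) -> (22.657,-5.657) [heading=315, move]
  -- iteration 2/6 --
  FD 5: (22.657,-5.657) -> (26.192,-9.192) [heading=315, move]
  RT 45: heading 315 -> 270
  PU: pen up
  FD 8: (26.192,-9.192) -> (26.192,-17.192) [heading=270, move]
  -- iteration 3/6 --
  FD 5: (26.192,-17.192) -> (26.192,-22.192) [heading=270, move]
  RT 45: heading 270 -> 225
  PU: pen up
  FD 8: (26.192,-22.192) -> (20.536,-27.849) [heading=225, move]
  -- iteration 4/6 --
  FD 5: (20.536,-27.849) -> (17,-31.385) [heading=225, move]
  RT 45: heading 225 -> 180
  PU: pen up
  FD 8: (17,-31.385) -> (9,-31.385) [heading=180, move]
  -- iteration 5/6 --
  FD 5: (9,-31.385) -> (4,-31.385) [heading=180, move]
  RT 45: heading 180 -> 135
  PU: pen up
  FD 8: (4,-31.385) -> (-1.657,-25.728) [heading=135, move]
  -- iteration 6/6 --
  FD 5: (-1.657,-25.728) -> (-5.192,-22.192) [heading=135, move]
  RT 45: heading 135 -> 90
  PU: pen up
  FD 8: (-5.192,-22.192) -> (-5.192,-14.192) [heading=90, move]
]
LT 135: heading 90 -> 225
RT 49: heading 225 -> 176
BK 2: (-5.192,-14.192) -> (-3.197,-14.332) [heading=176, move]
Final: pos=(-3.197,-14.332), heading=176, 3 segment(s) drawn

Start position: (0, 0)
Final position: (-3.197, -14.332)
Distance = 14.684; >= 1e-6 -> NOT closed

Answer: no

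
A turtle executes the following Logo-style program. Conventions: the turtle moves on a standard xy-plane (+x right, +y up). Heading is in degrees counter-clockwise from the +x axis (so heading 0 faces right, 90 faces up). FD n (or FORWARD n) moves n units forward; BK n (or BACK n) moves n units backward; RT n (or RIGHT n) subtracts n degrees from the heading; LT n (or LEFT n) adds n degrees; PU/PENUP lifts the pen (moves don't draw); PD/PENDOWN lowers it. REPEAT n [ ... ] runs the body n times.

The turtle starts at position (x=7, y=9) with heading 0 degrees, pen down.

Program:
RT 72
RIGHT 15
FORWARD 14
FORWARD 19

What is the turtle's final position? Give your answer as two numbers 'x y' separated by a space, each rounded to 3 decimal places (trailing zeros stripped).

Answer: 8.727 -23.955

Derivation:
Executing turtle program step by step:
Start: pos=(7,9), heading=0, pen down
RT 72: heading 0 -> 288
RT 15: heading 288 -> 273
FD 14: (7,9) -> (7.733,-4.981) [heading=273, draw]
FD 19: (7.733,-4.981) -> (8.727,-23.955) [heading=273, draw]
Final: pos=(8.727,-23.955), heading=273, 2 segment(s) drawn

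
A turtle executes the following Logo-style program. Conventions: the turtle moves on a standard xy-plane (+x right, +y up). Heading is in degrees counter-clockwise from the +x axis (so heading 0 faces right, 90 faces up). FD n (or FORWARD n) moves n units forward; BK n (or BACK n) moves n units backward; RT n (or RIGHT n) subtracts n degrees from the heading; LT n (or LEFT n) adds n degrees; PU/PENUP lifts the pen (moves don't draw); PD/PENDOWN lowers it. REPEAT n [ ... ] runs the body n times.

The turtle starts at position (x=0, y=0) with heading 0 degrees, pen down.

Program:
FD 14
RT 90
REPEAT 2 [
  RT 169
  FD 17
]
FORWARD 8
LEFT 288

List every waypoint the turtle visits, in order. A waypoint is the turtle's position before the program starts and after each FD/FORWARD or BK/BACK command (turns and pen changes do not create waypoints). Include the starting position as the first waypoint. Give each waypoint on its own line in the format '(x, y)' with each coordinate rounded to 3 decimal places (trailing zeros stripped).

Executing turtle program step by step:
Start: pos=(0,0), heading=0, pen down
FD 14: (0,0) -> (14,0) [heading=0, draw]
RT 90: heading 0 -> 270
REPEAT 2 [
  -- iteration 1/2 --
  RT 169: heading 270 -> 101
  FD 17: (14,0) -> (10.756,16.688) [heading=101, draw]
  -- iteration 2/2 --
  RT 169: heading 101 -> 292
  FD 17: (10.756,16.688) -> (17.125,0.926) [heading=292, draw]
]
FD 8: (17.125,0.926) -> (20.121,-6.492) [heading=292, draw]
LT 288: heading 292 -> 220
Final: pos=(20.121,-6.492), heading=220, 4 segment(s) drawn
Waypoints (5 total):
(0, 0)
(14, 0)
(10.756, 16.688)
(17.125, 0.926)
(20.121, -6.492)

Answer: (0, 0)
(14, 0)
(10.756, 16.688)
(17.125, 0.926)
(20.121, -6.492)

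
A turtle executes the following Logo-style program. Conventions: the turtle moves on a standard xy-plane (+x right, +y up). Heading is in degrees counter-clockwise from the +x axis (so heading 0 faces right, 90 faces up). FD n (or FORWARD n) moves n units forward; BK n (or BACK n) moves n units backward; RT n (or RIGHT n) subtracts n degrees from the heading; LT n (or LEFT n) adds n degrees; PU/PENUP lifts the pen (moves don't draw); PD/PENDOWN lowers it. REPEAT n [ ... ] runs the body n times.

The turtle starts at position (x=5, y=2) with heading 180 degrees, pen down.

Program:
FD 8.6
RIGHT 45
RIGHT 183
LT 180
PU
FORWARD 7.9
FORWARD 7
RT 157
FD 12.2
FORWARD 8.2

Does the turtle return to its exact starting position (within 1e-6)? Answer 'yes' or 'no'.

Executing turtle program step by step:
Start: pos=(5,2), heading=180, pen down
FD 8.6: (5,2) -> (-3.6,2) [heading=180, draw]
RT 45: heading 180 -> 135
RT 183: heading 135 -> 312
LT 180: heading 312 -> 132
PU: pen up
FD 7.9: (-3.6,2) -> (-8.886,7.871) [heading=132, move]
FD 7: (-8.886,7.871) -> (-13.57,13.073) [heading=132, move]
RT 157: heading 132 -> 335
FD 12.2: (-13.57,13.073) -> (-2.513,7.917) [heading=335, move]
FD 8.2: (-2.513,7.917) -> (4.919,4.451) [heading=335, move]
Final: pos=(4.919,4.451), heading=335, 1 segment(s) drawn

Start position: (5, 2)
Final position: (4.919, 4.451)
Distance = 2.453; >= 1e-6 -> NOT closed

Answer: no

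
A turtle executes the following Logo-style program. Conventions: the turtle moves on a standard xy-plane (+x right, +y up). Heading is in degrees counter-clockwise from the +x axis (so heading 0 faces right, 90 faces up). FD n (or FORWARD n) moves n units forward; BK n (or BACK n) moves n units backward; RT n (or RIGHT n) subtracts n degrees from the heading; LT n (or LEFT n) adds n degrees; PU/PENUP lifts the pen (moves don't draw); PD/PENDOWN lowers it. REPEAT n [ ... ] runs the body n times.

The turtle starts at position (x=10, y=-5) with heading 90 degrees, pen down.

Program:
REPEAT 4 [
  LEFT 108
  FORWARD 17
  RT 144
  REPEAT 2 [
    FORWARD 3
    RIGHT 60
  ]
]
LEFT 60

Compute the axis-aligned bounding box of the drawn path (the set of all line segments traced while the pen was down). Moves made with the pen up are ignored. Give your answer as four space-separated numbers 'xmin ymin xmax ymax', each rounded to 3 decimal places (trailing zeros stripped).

Executing turtle program step by step:
Start: pos=(10,-5), heading=90, pen down
REPEAT 4 [
  -- iteration 1/4 --
  LT 108: heading 90 -> 198
  FD 17: (10,-5) -> (-6.168,-10.253) [heading=198, draw]
  RT 144: heading 198 -> 54
  REPEAT 2 [
    -- iteration 1/2 --
    FD 3: (-6.168,-10.253) -> (-4.405,-7.826) [heading=54, draw]
    RT 60: heading 54 -> 354
    -- iteration 2/2 --
    FD 3: (-4.405,-7.826) -> (-1.421,-8.14) [heading=354, draw]
    RT 60: heading 354 -> 294
  ]
  -- iteration 2/4 --
  LT 108: heading 294 -> 42
  FD 17: (-1.421,-8.14) -> (11.212,3.235) [heading=42, draw]
  RT 144: heading 42 -> 258
  REPEAT 2 [
    -- iteration 1/2 --
    FD 3: (11.212,3.235) -> (10.589,0.301) [heading=258, draw]
    RT 60: heading 258 -> 198
    -- iteration 2/2 --
    FD 3: (10.589,0.301) -> (7.736,-0.626) [heading=198, draw]
    RT 60: heading 198 -> 138
  ]
  -- iteration 3/4 --
  LT 108: heading 138 -> 246
  FD 17: (7.736,-0.626) -> (0.821,-16.156) [heading=246, draw]
  RT 144: heading 246 -> 102
  REPEAT 2 [
    -- iteration 1/2 --
    FD 3: (0.821,-16.156) -> (0.197,-13.222) [heading=102, draw]
    RT 60: heading 102 -> 42
    -- iteration 2/2 --
    FD 3: (0.197,-13.222) -> (2.427,-11.215) [heading=42, draw]
    RT 60: heading 42 -> 342
  ]
  -- iteration 4/4 --
  LT 108: heading 342 -> 90
  FD 17: (2.427,-11.215) -> (2.427,5.785) [heading=90, draw]
  RT 144: heading 90 -> 306
  REPEAT 2 [
    -- iteration 1/2 --
    FD 3: (2.427,5.785) -> (4.19,3.358) [heading=306, draw]
    RT 60: heading 306 -> 246
    -- iteration 2/2 --
    FD 3: (4.19,3.358) -> (2.97,0.618) [heading=246, draw]
    RT 60: heading 246 -> 186
  ]
]
LT 60: heading 186 -> 246
Final: pos=(2.97,0.618), heading=246, 12 segment(s) drawn

Segment endpoints: x in {-6.168, -4.405, -1.421, 0.197, 0.821, 2.427, 2.427, 2.97, 4.19, 7.736, 10, 10.589, 11.212}, y in {-16.156, -13.222, -11.215, -10.253, -8.14, -7.826, -5, -0.626, 0.301, 0.618, 3.235, 3.358, 5.785}
xmin=-6.168, ymin=-16.156, xmax=11.212, ymax=5.785

Answer: -6.168 -16.156 11.212 5.785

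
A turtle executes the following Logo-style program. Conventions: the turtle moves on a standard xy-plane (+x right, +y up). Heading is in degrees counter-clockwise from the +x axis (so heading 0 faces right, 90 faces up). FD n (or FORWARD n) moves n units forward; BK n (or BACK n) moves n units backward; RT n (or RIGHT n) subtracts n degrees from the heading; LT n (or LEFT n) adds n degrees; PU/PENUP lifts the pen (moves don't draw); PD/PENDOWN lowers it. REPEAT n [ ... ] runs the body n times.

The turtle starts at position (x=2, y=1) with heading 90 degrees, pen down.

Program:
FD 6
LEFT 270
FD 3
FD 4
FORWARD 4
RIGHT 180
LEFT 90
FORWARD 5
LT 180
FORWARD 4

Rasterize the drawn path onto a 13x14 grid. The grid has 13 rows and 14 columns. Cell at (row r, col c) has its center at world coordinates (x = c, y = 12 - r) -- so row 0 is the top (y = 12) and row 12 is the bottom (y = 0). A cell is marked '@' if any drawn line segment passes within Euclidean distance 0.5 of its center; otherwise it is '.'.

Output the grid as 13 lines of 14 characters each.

Answer: ..............
..............
..............
..............
..............
..@@@@@@@@@@@@
..@..........@
..@..........@
..@..........@
..@..........@
..@..........@
..@...........
..............

Derivation:
Segment 0: (2,1) -> (2,7)
Segment 1: (2,7) -> (5,7)
Segment 2: (5,7) -> (9,7)
Segment 3: (9,7) -> (13,7)
Segment 4: (13,7) -> (13,2)
Segment 5: (13,2) -> (13,6)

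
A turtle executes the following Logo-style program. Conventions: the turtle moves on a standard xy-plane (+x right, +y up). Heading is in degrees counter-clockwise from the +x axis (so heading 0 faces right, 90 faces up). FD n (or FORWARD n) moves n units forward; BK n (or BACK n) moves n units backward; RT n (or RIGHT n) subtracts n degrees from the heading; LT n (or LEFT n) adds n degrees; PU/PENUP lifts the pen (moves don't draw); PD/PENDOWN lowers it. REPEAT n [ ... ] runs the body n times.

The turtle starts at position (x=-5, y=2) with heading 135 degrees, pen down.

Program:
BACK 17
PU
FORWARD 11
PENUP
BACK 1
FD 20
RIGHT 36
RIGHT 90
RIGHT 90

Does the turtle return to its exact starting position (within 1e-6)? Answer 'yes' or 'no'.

Executing turtle program step by step:
Start: pos=(-5,2), heading=135, pen down
BK 17: (-5,2) -> (7.021,-10.021) [heading=135, draw]
PU: pen up
FD 11: (7.021,-10.021) -> (-0.757,-2.243) [heading=135, move]
PU: pen up
BK 1: (-0.757,-2.243) -> (-0.05,-2.95) [heading=135, move]
FD 20: (-0.05,-2.95) -> (-14.192,11.192) [heading=135, move]
RT 36: heading 135 -> 99
RT 90: heading 99 -> 9
RT 90: heading 9 -> 279
Final: pos=(-14.192,11.192), heading=279, 1 segment(s) drawn

Start position: (-5, 2)
Final position: (-14.192, 11.192)
Distance = 13; >= 1e-6 -> NOT closed

Answer: no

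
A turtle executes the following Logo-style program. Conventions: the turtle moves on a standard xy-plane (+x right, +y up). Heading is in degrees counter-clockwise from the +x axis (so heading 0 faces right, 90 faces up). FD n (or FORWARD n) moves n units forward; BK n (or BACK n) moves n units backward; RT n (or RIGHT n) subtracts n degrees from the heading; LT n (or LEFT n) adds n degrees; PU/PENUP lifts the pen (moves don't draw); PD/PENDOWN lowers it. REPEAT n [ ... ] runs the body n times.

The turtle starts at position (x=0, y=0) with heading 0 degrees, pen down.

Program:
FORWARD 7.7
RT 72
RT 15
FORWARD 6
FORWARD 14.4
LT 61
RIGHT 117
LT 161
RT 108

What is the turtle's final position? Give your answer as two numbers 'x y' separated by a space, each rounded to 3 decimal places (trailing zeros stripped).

Answer: 8.768 -20.372

Derivation:
Executing turtle program step by step:
Start: pos=(0,0), heading=0, pen down
FD 7.7: (0,0) -> (7.7,0) [heading=0, draw]
RT 72: heading 0 -> 288
RT 15: heading 288 -> 273
FD 6: (7.7,0) -> (8.014,-5.992) [heading=273, draw]
FD 14.4: (8.014,-5.992) -> (8.768,-20.372) [heading=273, draw]
LT 61: heading 273 -> 334
RT 117: heading 334 -> 217
LT 161: heading 217 -> 18
RT 108: heading 18 -> 270
Final: pos=(8.768,-20.372), heading=270, 3 segment(s) drawn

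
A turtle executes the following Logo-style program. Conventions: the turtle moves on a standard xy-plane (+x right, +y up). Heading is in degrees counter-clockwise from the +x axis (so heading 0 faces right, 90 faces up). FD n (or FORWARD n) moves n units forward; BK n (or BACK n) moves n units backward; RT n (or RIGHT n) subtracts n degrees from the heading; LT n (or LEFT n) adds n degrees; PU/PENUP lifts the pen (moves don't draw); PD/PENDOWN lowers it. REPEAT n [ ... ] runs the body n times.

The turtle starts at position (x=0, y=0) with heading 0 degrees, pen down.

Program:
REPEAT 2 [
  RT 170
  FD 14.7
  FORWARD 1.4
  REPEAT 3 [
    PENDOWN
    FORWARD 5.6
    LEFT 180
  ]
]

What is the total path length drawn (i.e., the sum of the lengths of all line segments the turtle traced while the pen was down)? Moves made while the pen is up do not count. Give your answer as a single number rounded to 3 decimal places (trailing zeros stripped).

Answer: 65.8

Derivation:
Executing turtle program step by step:
Start: pos=(0,0), heading=0, pen down
REPEAT 2 [
  -- iteration 1/2 --
  RT 170: heading 0 -> 190
  FD 14.7: (0,0) -> (-14.477,-2.553) [heading=190, draw]
  FD 1.4: (-14.477,-2.553) -> (-15.855,-2.796) [heading=190, draw]
  REPEAT 3 [
    -- iteration 1/3 --
    PD: pen down
    FD 5.6: (-15.855,-2.796) -> (-21.37,-3.768) [heading=190, draw]
    LT 180: heading 190 -> 10
    -- iteration 2/3 --
    PD: pen down
    FD 5.6: (-21.37,-3.768) -> (-15.855,-2.796) [heading=10, draw]
    LT 180: heading 10 -> 190
    -- iteration 3/3 --
    PD: pen down
    FD 5.6: (-15.855,-2.796) -> (-21.37,-3.768) [heading=190, draw]
    LT 180: heading 190 -> 10
  ]
  -- iteration 2/2 --
  RT 170: heading 10 -> 200
  FD 14.7: (-21.37,-3.768) -> (-35.184,-8.796) [heading=200, draw]
  FD 1.4: (-35.184,-8.796) -> (-36.499,-9.275) [heading=200, draw]
  REPEAT 3 [
    -- iteration 1/3 --
    PD: pen down
    FD 5.6: (-36.499,-9.275) -> (-41.762,-11.19) [heading=200, draw]
    LT 180: heading 200 -> 20
    -- iteration 2/3 --
    PD: pen down
    FD 5.6: (-41.762,-11.19) -> (-36.499,-9.275) [heading=20, draw]
    LT 180: heading 20 -> 200
    -- iteration 3/3 --
    PD: pen down
    FD 5.6: (-36.499,-9.275) -> (-41.762,-11.19) [heading=200, draw]
    LT 180: heading 200 -> 20
  ]
]
Final: pos=(-41.762,-11.19), heading=20, 10 segment(s) drawn

Segment lengths:
  seg 1: (0,0) -> (-14.477,-2.553), length = 14.7
  seg 2: (-14.477,-2.553) -> (-15.855,-2.796), length = 1.4
  seg 3: (-15.855,-2.796) -> (-21.37,-3.768), length = 5.6
  seg 4: (-21.37,-3.768) -> (-15.855,-2.796), length = 5.6
  seg 5: (-15.855,-2.796) -> (-21.37,-3.768), length = 5.6
  seg 6: (-21.37,-3.768) -> (-35.184,-8.796), length = 14.7
  seg 7: (-35.184,-8.796) -> (-36.499,-9.275), length = 1.4
  seg 8: (-36.499,-9.275) -> (-41.762,-11.19), length = 5.6
  seg 9: (-41.762,-11.19) -> (-36.499,-9.275), length = 5.6
  seg 10: (-36.499,-9.275) -> (-41.762,-11.19), length = 5.6
Total = 65.8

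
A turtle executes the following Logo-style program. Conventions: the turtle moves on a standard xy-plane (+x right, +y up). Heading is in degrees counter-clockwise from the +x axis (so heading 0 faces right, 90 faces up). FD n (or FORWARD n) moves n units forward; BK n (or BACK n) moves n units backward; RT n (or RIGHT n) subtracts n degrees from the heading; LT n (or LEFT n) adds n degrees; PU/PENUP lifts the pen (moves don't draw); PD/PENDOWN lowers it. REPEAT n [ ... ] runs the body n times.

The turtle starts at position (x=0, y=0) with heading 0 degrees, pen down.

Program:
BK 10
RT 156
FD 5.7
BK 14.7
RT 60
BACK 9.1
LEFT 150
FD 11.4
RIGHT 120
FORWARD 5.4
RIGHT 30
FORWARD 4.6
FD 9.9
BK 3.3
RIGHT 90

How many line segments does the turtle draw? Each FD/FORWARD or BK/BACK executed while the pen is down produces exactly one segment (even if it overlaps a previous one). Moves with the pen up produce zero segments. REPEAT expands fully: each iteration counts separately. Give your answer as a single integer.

Answer: 9

Derivation:
Executing turtle program step by step:
Start: pos=(0,0), heading=0, pen down
BK 10: (0,0) -> (-10,0) [heading=0, draw]
RT 156: heading 0 -> 204
FD 5.7: (-10,0) -> (-15.207,-2.318) [heading=204, draw]
BK 14.7: (-15.207,-2.318) -> (-1.778,3.661) [heading=204, draw]
RT 60: heading 204 -> 144
BK 9.1: (-1.778,3.661) -> (5.584,-1.688) [heading=144, draw]
LT 150: heading 144 -> 294
FD 11.4: (5.584,-1.688) -> (10.221,-12.103) [heading=294, draw]
RT 120: heading 294 -> 174
FD 5.4: (10.221,-12.103) -> (4.85,-11.538) [heading=174, draw]
RT 30: heading 174 -> 144
FD 4.6: (4.85,-11.538) -> (1.129,-8.834) [heading=144, draw]
FD 9.9: (1.129,-8.834) -> (-6.88,-3.015) [heading=144, draw]
BK 3.3: (-6.88,-3.015) -> (-4.211,-4.955) [heading=144, draw]
RT 90: heading 144 -> 54
Final: pos=(-4.211,-4.955), heading=54, 9 segment(s) drawn
Segments drawn: 9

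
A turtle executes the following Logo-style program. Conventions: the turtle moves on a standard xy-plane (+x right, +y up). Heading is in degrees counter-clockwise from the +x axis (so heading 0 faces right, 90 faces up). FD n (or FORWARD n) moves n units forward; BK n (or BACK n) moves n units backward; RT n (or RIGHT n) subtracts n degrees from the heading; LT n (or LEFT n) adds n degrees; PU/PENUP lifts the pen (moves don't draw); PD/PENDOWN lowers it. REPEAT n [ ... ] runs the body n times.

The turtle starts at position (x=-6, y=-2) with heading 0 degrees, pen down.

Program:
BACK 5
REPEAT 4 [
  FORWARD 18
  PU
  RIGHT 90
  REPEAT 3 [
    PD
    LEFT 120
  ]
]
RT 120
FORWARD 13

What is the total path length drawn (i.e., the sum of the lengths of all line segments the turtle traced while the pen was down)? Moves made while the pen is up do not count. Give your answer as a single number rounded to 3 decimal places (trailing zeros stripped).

Executing turtle program step by step:
Start: pos=(-6,-2), heading=0, pen down
BK 5: (-6,-2) -> (-11,-2) [heading=0, draw]
REPEAT 4 [
  -- iteration 1/4 --
  FD 18: (-11,-2) -> (7,-2) [heading=0, draw]
  PU: pen up
  RT 90: heading 0 -> 270
  REPEAT 3 [
    -- iteration 1/3 --
    PD: pen down
    LT 120: heading 270 -> 30
    -- iteration 2/3 --
    PD: pen down
    LT 120: heading 30 -> 150
    -- iteration 3/3 --
    PD: pen down
    LT 120: heading 150 -> 270
  ]
  -- iteration 2/4 --
  FD 18: (7,-2) -> (7,-20) [heading=270, draw]
  PU: pen up
  RT 90: heading 270 -> 180
  REPEAT 3 [
    -- iteration 1/3 --
    PD: pen down
    LT 120: heading 180 -> 300
    -- iteration 2/3 --
    PD: pen down
    LT 120: heading 300 -> 60
    -- iteration 3/3 --
    PD: pen down
    LT 120: heading 60 -> 180
  ]
  -- iteration 3/4 --
  FD 18: (7,-20) -> (-11,-20) [heading=180, draw]
  PU: pen up
  RT 90: heading 180 -> 90
  REPEAT 3 [
    -- iteration 1/3 --
    PD: pen down
    LT 120: heading 90 -> 210
    -- iteration 2/3 --
    PD: pen down
    LT 120: heading 210 -> 330
    -- iteration 3/3 --
    PD: pen down
    LT 120: heading 330 -> 90
  ]
  -- iteration 4/4 --
  FD 18: (-11,-20) -> (-11,-2) [heading=90, draw]
  PU: pen up
  RT 90: heading 90 -> 0
  REPEAT 3 [
    -- iteration 1/3 --
    PD: pen down
    LT 120: heading 0 -> 120
    -- iteration 2/3 --
    PD: pen down
    LT 120: heading 120 -> 240
    -- iteration 3/3 --
    PD: pen down
    LT 120: heading 240 -> 0
  ]
]
RT 120: heading 0 -> 240
FD 13: (-11,-2) -> (-17.5,-13.258) [heading=240, draw]
Final: pos=(-17.5,-13.258), heading=240, 6 segment(s) drawn

Segment lengths:
  seg 1: (-6,-2) -> (-11,-2), length = 5
  seg 2: (-11,-2) -> (7,-2), length = 18
  seg 3: (7,-2) -> (7,-20), length = 18
  seg 4: (7,-20) -> (-11,-20), length = 18
  seg 5: (-11,-20) -> (-11,-2), length = 18
  seg 6: (-11,-2) -> (-17.5,-13.258), length = 13
Total = 90

Answer: 90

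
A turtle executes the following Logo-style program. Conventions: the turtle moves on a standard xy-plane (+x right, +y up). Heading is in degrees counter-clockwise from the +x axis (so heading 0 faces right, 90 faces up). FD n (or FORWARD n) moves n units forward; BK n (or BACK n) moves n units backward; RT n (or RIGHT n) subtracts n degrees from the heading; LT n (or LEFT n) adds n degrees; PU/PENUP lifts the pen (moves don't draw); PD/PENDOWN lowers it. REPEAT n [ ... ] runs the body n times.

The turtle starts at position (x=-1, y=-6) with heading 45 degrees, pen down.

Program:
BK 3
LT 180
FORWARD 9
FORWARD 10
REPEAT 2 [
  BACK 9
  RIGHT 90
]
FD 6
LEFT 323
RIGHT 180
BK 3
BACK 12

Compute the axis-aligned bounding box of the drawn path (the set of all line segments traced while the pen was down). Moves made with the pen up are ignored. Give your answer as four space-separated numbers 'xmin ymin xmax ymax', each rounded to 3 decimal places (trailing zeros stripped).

Answer: -16.556 -21.556 15.268 -6

Derivation:
Executing turtle program step by step:
Start: pos=(-1,-6), heading=45, pen down
BK 3: (-1,-6) -> (-3.121,-8.121) [heading=45, draw]
LT 180: heading 45 -> 225
FD 9: (-3.121,-8.121) -> (-9.485,-14.485) [heading=225, draw]
FD 10: (-9.485,-14.485) -> (-16.556,-21.556) [heading=225, draw]
REPEAT 2 [
  -- iteration 1/2 --
  BK 9: (-16.556,-21.556) -> (-10.192,-15.192) [heading=225, draw]
  RT 90: heading 225 -> 135
  -- iteration 2/2 --
  BK 9: (-10.192,-15.192) -> (-3.828,-21.556) [heading=135, draw]
  RT 90: heading 135 -> 45
]
FD 6: (-3.828,-21.556) -> (0.414,-17.314) [heading=45, draw]
LT 323: heading 45 -> 8
RT 180: heading 8 -> 188
BK 3: (0.414,-17.314) -> (3.385,-16.896) [heading=188, draw]
BK 12: (3.385,-16.896) -> (15.268,-15.226) [heading=188, draw]
Final: pos=(15.268,-15.226), heading=188, 8 segment(s) drawn

Segment endpoints: x in {-16.556, -10.192, -9.485, -3.828, -3.121, -1, 0.414, 3.385, 15.268}, y in {-21.556, -17.314, -16.896, -15.226, -15.192, -14.485, -8.121, -6}
xmin=-16.556, ymin=-21.556, xmax=15.268, ymax=-6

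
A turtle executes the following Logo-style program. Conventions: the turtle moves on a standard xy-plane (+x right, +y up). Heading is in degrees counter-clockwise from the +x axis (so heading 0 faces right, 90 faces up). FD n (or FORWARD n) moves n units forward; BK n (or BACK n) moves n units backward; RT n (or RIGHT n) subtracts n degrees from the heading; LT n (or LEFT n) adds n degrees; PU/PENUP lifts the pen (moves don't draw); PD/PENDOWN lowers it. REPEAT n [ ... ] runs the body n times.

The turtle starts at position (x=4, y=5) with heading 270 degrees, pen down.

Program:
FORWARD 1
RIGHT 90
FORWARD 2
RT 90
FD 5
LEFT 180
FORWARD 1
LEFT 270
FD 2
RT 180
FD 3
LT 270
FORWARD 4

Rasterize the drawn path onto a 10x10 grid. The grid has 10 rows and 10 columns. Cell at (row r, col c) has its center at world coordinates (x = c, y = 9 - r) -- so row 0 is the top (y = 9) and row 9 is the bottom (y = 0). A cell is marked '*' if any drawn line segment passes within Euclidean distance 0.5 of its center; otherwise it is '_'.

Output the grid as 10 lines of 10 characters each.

Answer: __*_______
****______
__**______
__**______
__***_____
__***_____
__________
__________
__________
__________

Derivation:
Segment 0: (4,5) -> (4,4)
Segment 1: (4,4) -> (2,4)
Segment 2: (2,4) -> (2,9)
Segment 3: (2,9) -> (2,8)
Segment 4: (2,8) -> (0,8)
Segment 5: (0,8) -> (3,8)
Segment 6: (3,8) -> (3,4)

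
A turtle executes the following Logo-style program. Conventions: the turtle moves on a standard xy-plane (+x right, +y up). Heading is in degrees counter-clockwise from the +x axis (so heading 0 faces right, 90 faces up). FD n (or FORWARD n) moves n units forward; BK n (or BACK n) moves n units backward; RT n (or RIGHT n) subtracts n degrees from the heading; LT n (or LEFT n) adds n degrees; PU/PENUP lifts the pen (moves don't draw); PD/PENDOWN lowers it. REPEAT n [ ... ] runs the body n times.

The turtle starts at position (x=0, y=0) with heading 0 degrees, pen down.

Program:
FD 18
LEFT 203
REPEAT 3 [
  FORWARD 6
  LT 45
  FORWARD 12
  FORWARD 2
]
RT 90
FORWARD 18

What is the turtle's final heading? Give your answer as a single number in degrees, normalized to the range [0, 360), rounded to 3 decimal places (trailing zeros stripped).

Executing turtle program step by step:
Start: pos=(0,0), heading=0, pen down
FD 18: (0,0) -> (18,0) [heading=0, draw]
LT 203: heading 0 -> 203
REPEAT 3 [
  -- iteration 1/3 --
  FD 6: (18,0) -> (12.477,-2.344) [heading=203, draw]
  LT 45: heading 203 -> 248
  FD 12: (12.477,-2.344) -> (7.982,-13.471) [heading=248, draw]
  FD 2: (7.982,-13.471) -> (7.232,-15.325) [heading=248, draw]
  -- iteration 2/3 --
  FD 6: (7.232,-15.325) -> (4.985,-20.888) [heading=248, draw]
  LT 45: heading 248 -> 293
  FD 12: (4.985,-20.888) -> (9.674,-31.934) [heading=293, draw]
  FD 2: (9.674,-31.934) -> (10.455,-33.775) [heading=293, draw]
  -- iteration 3/3 --
  FD 6: (10.455,-33.775) -> (12.799,-39.298) [heading=293, draw]
  LT 45: heading 293 -> 338
  FD 12: (12.799,-39.298) -> (23.926,-43.793) [heading=338, draw]
  FD 2: (23.926,-43.793) -> (25.78,-44.543) [heading=338, draw]
]
RT 90: heading 338 -> 248
FD 18: (25.78,-44.543) -> (19.037,-61.232) [heading=248, draw]
Final: pos=(19.037,-61.232), heading=248, 11 segment(s) drawn

Answer: 248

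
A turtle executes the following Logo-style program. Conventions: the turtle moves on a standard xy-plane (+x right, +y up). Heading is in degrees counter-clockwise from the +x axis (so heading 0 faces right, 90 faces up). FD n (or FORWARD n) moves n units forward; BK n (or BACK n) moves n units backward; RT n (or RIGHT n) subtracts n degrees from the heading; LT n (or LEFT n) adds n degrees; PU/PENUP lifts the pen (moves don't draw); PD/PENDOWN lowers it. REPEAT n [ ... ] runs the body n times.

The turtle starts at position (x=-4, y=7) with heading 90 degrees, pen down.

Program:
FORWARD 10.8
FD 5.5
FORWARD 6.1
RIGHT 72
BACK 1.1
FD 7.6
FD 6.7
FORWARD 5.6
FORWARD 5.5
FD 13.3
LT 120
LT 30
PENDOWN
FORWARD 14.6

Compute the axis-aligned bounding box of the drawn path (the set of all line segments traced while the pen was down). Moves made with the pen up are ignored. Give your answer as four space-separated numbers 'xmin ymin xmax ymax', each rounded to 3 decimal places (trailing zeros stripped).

Answer: -5.046 7 31.76 44.055

Derivation:
Executing turtle program step by step:
Start: pos=(-4,7), heading=90, pen down
FD 10.8: (-4,7) -> (-4,17.8) [heading=90, draw]
FD 5.5: (-4,17.8) -> (-4,23.3) [heading=90, draw]
FD 6.1: (-4,23.3) -> (-4,29.4) [heading=90, draw]
RT 72: heading 90 -> 18
BK 1.1: (-4,29.4) -> (-5.046,29.06) [heading=18, draw]
FD 7.6: (-5.046,29.06) -> (2.182,31.409) [heading=18, draw]
FD 6.7: (2.182,31.409) -> (8.554,33.479) [heading=18, draw]
FD 5.6: (8.554,33.479) -> (13.88,35.21) [heading=18, draw]
FD 5.5: (13.88,35.21) -> (19.111,36.909) [heading=18, draw]
FD 13.3: (19.111,36.909) -> (31.76,41.019) [heading=18, draw]
LT 120: heading 18 -> 138
LT 30: heading 138 -> 168
PD: pen down
FD 14.6: (31.76,41.019) -> (17.479,44.055) [heading=168, draw]
Final: pos=(17.479,44.055), heading=168, 10 segment(s) drawn

Segment endpoints: x in {-5.046, -4, -4, -4, -4, 2.182, 8.554, 13.88, 17.479, 19.111, 31.76}, y in {7, 17.8, 23.3, 29.06, 29.4, 31.409, 33.479, 35.21, 36.909, 41.019, 44.055}
xmin=-5.046, ymin=7, xmax=31.76, ymax=44.055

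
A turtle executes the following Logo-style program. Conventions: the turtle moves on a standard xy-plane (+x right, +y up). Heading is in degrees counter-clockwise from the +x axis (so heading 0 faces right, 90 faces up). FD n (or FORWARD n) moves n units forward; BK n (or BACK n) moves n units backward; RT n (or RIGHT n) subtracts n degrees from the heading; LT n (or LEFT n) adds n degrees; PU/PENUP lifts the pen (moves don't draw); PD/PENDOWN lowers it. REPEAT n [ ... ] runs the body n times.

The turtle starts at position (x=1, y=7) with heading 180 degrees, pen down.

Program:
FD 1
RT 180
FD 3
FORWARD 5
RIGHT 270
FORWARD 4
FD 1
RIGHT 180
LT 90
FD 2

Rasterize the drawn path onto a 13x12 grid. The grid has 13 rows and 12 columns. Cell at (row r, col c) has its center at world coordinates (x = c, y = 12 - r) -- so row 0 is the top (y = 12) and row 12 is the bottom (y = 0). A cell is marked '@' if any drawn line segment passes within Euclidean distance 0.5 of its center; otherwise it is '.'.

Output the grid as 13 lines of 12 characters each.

Answer: ........@@@.
........@...
........@...
........@...
........@...
@@@@@@@@@...
............
............
............
............
............
............
............

Derivation:
Segment 0: (1,7) -> (0,7)
Segment 1: (0,7) -> (3,7)
Segment 2: (3,7) -> (8,7)
Segment 3: (8,7) -> (8,11)
Segment 4: (8,11) -> (8,12)
Segment 5: (8,12) -> (10,12)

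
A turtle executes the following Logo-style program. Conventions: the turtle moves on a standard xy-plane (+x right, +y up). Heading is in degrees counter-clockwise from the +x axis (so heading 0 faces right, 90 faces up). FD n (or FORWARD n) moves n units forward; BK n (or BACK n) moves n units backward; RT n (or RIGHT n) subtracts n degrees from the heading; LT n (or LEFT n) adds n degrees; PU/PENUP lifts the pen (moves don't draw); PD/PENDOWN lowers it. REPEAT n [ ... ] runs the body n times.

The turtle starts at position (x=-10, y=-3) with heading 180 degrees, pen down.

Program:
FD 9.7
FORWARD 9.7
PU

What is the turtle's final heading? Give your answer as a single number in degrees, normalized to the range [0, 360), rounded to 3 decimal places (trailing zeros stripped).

Answer: 180

Derivation:
Executing turtle program step by step:
Start: pos=(-10,-3), heading=180, pen down
FD 9.7: (-10,-3) -> (-19.7,-3) [heading=180, draw]
FD 9.7: (-19.7,-3) -> (-29.4,-3) [heading=180, draw]
PU: pen up
Final: pos=(-29.4,-3), heading=180, 2 segment(s) drawn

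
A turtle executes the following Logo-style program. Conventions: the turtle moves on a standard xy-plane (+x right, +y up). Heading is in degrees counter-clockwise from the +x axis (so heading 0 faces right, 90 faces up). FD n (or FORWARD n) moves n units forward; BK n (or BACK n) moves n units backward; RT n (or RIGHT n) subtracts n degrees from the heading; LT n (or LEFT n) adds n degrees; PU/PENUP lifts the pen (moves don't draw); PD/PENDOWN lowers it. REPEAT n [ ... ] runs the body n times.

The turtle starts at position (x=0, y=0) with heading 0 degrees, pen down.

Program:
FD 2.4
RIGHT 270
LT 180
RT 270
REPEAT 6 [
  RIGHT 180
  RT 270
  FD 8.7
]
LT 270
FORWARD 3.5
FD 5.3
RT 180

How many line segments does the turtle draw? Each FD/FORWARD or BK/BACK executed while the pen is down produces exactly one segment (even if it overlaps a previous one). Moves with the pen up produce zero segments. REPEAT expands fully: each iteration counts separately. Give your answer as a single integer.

Answer: 9

Derivation:
Executing turtle program step by step:
Start: pos=(0,0), heading=0, pen down
FD 2.4: (0,0) -> (2.4,0) [heading=0, draw]
RT 270: heading 0 -> 90
LT 180: heading 90 -> 270
RT 270: heading 270 -> 0
REPEAT 6 [
  -- iteration 1/6 --
  RT 180: heading 0 -> 180
  RT 270: heading 180 -> 270
  FD 8.7: (2.4,0) -> (2.4,-8.7) [heading=270, draw]
  -- iteration 2/6 --
  RT 180: heading 270 -> 90
  RT 270: heading 90 -> 180
  FD 8.7: (2.4,-8.7) -> (-6.3,-8.7) [heading=180, draw]
  -- iteration 3/6 --
  RT 180: heading 180 -> 0
  RT 270: heading 0 -> 90
  FD 8.7: (-6.3,-8.7) -> (-6.3,0) [heading=90, draw]
  -- iteration 4/6 --
  RT 180: heading 90 -> 270
  RT 270: heading 270 -> 0
  FD 8.7: (-6.3,0) -> (2.4,0) [heading=0, draw]
  -- iteration 5/6 --
  RT 180: heading 0 -> 180
  RT 270: heading 180 -> 270
  FD 8.7: (2.4,0) -> (2.4,-8.7) [heading=270, draw]
  -- iteration 6/6 --
  RT 180: heading 270 -> 90
  RT 270: heading 90 -> 180
  FD 8.7: (2.4,-8.7) -> (-6.3,-8.7) [heading=180, draw]
]
LT 270: heading 180 -> 90
FD 3.5: (-6.3,-8.7) -> (-6.3,-5.2) [heading=90, draw]
FD 5.3: (-6.3,-5.2) -> (-6.3,0.1) [heading=90, draw]
RT 180: heading 90 -> 270
Final: pos=(-6.3,0.1), heading=270, 9 segment(s) drawn
Segments drawn: 9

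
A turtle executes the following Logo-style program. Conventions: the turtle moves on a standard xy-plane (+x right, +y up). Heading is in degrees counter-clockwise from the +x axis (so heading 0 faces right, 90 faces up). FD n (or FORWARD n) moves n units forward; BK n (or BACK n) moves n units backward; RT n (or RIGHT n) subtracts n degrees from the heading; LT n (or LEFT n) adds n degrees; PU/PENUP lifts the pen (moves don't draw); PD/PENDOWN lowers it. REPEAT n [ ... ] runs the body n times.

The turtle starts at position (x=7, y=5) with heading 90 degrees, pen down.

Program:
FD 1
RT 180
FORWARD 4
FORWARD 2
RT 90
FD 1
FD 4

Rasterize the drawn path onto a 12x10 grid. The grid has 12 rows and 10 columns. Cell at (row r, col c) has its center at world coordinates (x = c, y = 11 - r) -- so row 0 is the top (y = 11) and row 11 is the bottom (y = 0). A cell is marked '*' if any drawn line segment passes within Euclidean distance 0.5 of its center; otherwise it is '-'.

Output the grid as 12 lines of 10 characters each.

Segment 0: (7,5) -> (7,6)
Segment 1: (7,6) -> (7,2)
Segment 2: (7,2) -> (7,0)
Segment 3: (7,0) -> (6,-0)
Segment 4: (6,-0) -> (2,-0)

Answer: ----------
----------
----------
----------
----------
-------*--
-------*--
-------*--
-------*--
-------*--
-------*--
--******--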